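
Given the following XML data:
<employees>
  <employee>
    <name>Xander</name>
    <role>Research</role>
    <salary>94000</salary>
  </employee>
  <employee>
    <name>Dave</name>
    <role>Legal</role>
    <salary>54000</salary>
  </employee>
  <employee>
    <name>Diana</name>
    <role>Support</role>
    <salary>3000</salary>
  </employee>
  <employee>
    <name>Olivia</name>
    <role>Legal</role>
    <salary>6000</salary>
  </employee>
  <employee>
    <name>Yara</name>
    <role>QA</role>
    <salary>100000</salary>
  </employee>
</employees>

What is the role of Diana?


Searching for <employee> with <name>Diana</name>
Found at position 3
<role>Support</role>

ANSWER: Support


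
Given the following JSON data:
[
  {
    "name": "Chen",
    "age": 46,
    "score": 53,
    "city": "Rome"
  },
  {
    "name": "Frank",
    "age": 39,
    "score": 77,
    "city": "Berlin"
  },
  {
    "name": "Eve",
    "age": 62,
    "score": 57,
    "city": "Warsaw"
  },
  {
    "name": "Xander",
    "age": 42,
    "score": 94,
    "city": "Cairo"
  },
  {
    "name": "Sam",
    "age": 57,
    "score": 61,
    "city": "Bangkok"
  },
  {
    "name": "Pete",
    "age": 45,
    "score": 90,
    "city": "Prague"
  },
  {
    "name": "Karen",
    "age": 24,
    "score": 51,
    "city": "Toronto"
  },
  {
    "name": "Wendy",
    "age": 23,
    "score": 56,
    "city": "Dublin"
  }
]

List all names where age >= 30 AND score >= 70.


Checking both conditions:
  Chen (age=46, score=53) -> no
  Frank (age=39, score=77) -> YES
  Eve (age=62, score=57) -> no
  Xander (age=42, score=94) -> YES
  Sam (age=57, score=61) -> no
  Pete (age=45, score=90) -> YES
  Karen (age=24, score=51) -> no
  Wendy (age=23, score=56) -> no


ANSWER: Frank, Xander, Pete


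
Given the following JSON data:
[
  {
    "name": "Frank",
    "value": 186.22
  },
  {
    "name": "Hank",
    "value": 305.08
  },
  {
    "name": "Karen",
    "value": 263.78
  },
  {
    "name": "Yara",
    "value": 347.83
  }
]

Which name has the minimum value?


Comparing values:
  Frank: 186.22
  Hank: 305.08
  Karen: 263.78
  Yara: 347.83
Minimum: Frank (186.22)

ANSWER: Frank


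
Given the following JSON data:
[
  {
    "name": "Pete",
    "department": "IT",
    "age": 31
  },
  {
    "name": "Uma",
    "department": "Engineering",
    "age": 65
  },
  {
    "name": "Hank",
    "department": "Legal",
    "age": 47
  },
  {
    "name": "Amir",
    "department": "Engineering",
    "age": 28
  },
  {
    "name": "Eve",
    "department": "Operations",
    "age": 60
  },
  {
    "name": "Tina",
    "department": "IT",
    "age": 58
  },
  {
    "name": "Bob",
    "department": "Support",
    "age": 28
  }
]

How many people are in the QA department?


Scanning records for department = QA
  No matches found
Count: 0

ANSWER: 0


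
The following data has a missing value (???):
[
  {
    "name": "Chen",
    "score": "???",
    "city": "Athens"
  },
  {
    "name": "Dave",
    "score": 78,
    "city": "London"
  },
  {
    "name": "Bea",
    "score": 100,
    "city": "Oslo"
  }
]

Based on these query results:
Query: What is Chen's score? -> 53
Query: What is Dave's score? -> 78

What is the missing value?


The missing value is Chen's score
From query: Chen's score = 53

ANSWER: 53


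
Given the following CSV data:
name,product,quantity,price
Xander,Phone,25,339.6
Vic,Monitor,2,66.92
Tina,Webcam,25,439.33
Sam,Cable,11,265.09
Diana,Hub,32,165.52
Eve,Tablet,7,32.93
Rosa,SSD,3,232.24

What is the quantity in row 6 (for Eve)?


Row 6: Eve
Column 'quantity' = 7

ANSWER: 7


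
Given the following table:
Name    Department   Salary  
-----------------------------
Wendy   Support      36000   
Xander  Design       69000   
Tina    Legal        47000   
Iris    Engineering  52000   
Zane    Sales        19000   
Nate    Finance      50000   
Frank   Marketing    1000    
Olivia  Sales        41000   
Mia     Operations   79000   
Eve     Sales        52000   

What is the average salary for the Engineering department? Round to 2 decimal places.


Engineering department members:
  Iris: 52000
Sum = 52000
Count = 1
Average = 52000 / 1 = 52000.00

ANSWER: 52000.00


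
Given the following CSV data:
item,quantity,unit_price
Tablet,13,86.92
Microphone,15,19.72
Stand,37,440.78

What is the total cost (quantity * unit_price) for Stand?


Row: Stand
quantity = 37
unit_price = 440.78
total = 37 * 440.78 = 16308.86

ANSWER: 16308.86


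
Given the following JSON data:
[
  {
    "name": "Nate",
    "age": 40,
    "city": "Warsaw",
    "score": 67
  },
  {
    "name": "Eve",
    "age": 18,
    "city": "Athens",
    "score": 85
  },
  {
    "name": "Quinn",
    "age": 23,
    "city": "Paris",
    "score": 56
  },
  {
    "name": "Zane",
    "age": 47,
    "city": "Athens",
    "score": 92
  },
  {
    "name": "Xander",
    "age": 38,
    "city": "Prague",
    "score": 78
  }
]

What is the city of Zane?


Looking up record where name = Zane
Record index: 3
Field 'city' = Athens

ANSWER: Athens


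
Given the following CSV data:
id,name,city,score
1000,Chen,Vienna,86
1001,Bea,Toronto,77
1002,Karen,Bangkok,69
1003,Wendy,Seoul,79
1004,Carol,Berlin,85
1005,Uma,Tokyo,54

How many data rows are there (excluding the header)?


Counting rows (excluding header):
Header: id,name,city,score
Data rows: 6

ANSWER: 6


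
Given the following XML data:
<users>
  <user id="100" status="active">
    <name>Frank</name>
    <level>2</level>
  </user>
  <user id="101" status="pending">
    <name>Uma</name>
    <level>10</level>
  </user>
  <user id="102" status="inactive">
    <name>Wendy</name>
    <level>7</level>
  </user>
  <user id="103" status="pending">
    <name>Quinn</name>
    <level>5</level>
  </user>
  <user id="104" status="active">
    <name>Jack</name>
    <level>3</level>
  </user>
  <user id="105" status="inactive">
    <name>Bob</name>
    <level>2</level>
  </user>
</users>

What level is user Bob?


Finding user: Bob
<level>2</level>

ANSWER: 2


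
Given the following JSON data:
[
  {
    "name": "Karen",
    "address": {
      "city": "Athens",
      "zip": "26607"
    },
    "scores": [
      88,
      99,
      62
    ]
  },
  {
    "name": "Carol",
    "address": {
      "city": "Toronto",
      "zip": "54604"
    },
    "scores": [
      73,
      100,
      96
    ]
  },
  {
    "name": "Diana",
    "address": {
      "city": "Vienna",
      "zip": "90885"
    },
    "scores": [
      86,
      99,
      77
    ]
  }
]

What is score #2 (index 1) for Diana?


Path: records[2].scores[1]
Value: 99

ANSWER: 99


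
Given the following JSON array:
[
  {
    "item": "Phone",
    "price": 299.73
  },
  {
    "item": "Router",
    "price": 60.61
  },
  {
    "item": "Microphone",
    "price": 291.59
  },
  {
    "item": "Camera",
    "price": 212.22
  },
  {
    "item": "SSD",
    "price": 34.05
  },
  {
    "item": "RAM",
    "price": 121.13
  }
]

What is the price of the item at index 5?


Array index 5 -> RAM
price = 121.13

ANSWER: 121.13


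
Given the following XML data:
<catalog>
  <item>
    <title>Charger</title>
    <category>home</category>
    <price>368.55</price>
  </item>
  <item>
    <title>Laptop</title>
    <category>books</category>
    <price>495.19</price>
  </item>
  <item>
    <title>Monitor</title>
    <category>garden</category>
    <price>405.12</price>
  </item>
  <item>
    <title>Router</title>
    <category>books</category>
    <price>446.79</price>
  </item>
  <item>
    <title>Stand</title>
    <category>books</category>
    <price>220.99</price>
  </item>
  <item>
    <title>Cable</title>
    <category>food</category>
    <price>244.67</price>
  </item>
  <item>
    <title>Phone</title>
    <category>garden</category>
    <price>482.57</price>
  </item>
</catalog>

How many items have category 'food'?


Scanning <item> elements for <category>food</category>:
  Item 6: Cable -> MATCH
Count: 1

ANSWER: 1


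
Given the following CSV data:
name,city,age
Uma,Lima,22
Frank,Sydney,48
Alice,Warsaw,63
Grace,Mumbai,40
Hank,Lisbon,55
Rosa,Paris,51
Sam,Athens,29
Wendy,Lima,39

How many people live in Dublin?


Scanning city column for 'Dublin':
Total matches: 0

ANSWER: 0


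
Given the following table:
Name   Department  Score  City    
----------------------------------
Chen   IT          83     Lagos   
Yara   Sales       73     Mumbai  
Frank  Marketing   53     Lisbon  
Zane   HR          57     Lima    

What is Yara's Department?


Row 2: Yara
Department = Sales

ANSWER: Sales


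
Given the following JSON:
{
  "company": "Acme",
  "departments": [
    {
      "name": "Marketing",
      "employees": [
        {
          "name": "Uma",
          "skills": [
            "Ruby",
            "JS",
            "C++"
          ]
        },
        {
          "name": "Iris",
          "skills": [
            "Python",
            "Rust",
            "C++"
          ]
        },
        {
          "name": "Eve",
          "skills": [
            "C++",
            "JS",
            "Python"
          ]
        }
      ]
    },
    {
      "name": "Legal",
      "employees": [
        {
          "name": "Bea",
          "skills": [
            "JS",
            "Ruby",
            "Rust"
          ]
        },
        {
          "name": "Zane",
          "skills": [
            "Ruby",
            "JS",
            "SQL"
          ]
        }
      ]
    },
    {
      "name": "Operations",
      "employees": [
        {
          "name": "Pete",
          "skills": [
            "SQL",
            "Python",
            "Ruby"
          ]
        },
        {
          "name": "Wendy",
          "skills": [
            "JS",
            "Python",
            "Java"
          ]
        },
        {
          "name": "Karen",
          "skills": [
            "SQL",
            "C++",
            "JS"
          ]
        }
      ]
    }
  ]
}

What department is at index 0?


Path: departments[0].name
Value: Marketing

ANSWER: Marketing


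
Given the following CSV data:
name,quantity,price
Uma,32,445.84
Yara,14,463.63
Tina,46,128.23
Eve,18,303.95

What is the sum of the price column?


Values in 'price' column:
  Row 1: 445.84
  Row 2: 463.63
  Row 3: 128.23
  Row 4: 303.95
Sum = 445.84 + 463.63 + 128.23 + 303.95 = 1341.65

ANSWER: 1341.65


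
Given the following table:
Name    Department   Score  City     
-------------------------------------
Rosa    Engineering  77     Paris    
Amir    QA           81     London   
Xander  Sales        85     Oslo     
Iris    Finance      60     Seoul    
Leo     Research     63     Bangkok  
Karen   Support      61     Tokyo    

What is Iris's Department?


Row 4: Iris
Department = Finance

ANSWER: Finance


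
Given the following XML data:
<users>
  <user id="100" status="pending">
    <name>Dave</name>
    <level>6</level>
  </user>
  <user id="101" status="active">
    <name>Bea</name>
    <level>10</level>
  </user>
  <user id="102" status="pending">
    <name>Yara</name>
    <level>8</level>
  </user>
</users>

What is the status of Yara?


Finding user with name = Yara
user id="102" status="pending"

ANSWER: pending


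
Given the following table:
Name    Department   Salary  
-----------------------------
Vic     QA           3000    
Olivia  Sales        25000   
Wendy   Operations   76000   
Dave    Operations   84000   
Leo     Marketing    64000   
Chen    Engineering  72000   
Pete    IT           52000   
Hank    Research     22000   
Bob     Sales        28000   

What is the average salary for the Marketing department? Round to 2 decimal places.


Marketing department members:
  Leo: 64000
Sum = 64000
Count = 1
Average = 64000 / 1 = 64000.00

ANSWER: 64000.00


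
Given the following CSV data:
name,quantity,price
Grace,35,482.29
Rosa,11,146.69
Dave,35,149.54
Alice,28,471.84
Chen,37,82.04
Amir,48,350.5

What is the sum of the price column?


Values in 'price' column:
  Row 1: 482.29
  Row 2: 146.69
  Row 3: 149.54
  Row 4: 471.84
  Row 5: 82.04
  Row 6: 350.5
Sum = 482.29 + 146.69 + 149.54 + 471.84 + 82.04 + 350.5 = 1682.9

ANSWER: 1682.9


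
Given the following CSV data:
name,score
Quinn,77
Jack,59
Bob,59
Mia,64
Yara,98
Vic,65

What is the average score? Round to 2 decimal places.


Scores: 77, 59, 59, 64, 98, 65
Sum = 422
Count = 6
Average = 422 / 6 = 70.33

ANSWER: 70.33


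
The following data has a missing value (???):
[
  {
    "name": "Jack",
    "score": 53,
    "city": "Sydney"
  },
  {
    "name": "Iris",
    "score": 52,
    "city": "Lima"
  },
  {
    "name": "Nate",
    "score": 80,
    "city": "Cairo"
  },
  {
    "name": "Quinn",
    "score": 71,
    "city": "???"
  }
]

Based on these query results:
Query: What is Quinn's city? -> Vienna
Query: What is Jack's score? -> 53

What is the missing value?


The missing value is Quinn's city
From query: Quinn's city = Vienna

ANSWER: Vienna


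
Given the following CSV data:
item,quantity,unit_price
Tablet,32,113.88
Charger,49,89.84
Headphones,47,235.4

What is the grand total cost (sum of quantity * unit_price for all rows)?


Computing row totals:
  Tablet: 32 * 113.88 = 3644.16
  Charger: 49 * 89.84 = 4402.16
  Headphones: 47 * 235.4 = 11063.8
Grand total = 3644.16 + 4402.16 + 11063.8 = 19110.12

ANSWER: 19110.12


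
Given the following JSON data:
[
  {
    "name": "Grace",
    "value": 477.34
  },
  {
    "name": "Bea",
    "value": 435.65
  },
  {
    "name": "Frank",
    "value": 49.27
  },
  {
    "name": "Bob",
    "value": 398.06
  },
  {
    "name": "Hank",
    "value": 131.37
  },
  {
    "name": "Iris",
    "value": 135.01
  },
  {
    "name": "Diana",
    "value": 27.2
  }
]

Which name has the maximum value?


Comparing values:
  Grace: 477.34
  Bea: 435.65
  Frank: 49.27
  Bob: 398.06
  Hank: 131.37
  Iris: 135.01
  Diana: 27.2
Maximum: Grace (477.34)

ANSWER: Grace


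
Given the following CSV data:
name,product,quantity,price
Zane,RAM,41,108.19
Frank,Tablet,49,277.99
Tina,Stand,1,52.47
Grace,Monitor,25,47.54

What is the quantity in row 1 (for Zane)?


Row 1: Zane
Column 'quantity' = 41

ANSWER: 41


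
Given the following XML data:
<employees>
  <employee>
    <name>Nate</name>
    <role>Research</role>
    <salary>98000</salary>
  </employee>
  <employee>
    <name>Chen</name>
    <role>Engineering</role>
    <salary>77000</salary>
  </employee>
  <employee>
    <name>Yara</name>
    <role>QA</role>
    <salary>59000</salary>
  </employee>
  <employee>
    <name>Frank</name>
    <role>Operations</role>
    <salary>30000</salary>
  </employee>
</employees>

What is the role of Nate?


Searching for <employee> with <name>Nate</name>
Found at position 1
<role>Research</role>

ANSWER: Research


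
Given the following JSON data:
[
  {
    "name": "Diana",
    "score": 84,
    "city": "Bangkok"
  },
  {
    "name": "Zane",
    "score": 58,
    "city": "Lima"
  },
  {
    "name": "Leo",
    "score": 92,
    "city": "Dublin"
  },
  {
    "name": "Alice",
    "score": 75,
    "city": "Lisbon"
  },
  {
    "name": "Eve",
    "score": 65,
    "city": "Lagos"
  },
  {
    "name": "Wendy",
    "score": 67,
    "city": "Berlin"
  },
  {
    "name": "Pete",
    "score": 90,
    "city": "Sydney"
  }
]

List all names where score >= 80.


Filtering records where score >= 80:
  Diana (score=84) -> YES
  Zane (score=58) -> no
  Leo (score=92) -> YES
  Alice (score=75) -> no
  Eve (score=65) -> no
  Wendy (score=67) -> no
  Pete (score=90) -> YES


ANSWER: Diana, Leo, Pete


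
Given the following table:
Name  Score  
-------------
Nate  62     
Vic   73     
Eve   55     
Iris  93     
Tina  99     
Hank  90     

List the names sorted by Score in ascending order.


Sorting by Score (ascending):
  Eve: 55
  Nate: 62
  Vic: 73
  Hank: 90
  Iris: 93
  Tina: 99


ANSWER: Eve, Nate, Vic, Hank, Iris, Tina


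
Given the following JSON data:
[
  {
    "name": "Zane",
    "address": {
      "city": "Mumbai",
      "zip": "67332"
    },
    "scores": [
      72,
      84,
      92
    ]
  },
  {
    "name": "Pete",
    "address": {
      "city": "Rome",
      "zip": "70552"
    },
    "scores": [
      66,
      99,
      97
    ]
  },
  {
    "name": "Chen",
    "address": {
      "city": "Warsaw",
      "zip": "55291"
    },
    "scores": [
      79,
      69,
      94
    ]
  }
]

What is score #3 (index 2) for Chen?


Path: records[2].scores[2]
Value: 94

ANSWER: 94


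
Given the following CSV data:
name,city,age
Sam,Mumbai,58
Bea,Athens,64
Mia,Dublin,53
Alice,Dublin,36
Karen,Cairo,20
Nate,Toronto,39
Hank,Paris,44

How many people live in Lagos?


Scanning city column for 'Lagos':
Total matches: 0

ANSWER: 0


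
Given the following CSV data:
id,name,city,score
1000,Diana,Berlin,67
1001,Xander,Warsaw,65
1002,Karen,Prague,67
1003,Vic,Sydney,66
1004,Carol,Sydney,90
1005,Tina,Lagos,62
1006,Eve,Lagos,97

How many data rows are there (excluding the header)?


Counting rows (excluding header):
Header: id,name,city,score
Data rows: 7

ANSWER: 7


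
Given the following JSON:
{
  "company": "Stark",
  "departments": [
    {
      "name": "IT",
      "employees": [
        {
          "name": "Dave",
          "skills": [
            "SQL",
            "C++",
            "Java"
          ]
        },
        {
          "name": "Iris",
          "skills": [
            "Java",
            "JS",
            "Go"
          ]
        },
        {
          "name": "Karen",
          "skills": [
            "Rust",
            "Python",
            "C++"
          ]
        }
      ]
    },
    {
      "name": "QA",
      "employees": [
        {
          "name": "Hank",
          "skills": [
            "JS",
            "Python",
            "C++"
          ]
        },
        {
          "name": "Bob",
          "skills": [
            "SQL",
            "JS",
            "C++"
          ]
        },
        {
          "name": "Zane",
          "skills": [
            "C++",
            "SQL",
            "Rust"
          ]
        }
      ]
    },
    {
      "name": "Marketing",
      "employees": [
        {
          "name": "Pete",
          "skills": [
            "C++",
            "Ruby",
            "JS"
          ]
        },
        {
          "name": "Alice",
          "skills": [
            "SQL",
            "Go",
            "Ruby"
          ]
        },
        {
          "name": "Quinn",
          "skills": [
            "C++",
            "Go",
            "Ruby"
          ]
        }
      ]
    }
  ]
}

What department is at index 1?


Path: departments[1].name
Value: QA

ANSWER: QA


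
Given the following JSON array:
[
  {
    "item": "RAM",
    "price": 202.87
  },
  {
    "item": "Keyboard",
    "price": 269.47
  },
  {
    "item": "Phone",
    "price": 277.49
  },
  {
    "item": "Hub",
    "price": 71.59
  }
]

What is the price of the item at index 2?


Array index 2 -> Phone
price = 277.49

ANSWER: 277.49


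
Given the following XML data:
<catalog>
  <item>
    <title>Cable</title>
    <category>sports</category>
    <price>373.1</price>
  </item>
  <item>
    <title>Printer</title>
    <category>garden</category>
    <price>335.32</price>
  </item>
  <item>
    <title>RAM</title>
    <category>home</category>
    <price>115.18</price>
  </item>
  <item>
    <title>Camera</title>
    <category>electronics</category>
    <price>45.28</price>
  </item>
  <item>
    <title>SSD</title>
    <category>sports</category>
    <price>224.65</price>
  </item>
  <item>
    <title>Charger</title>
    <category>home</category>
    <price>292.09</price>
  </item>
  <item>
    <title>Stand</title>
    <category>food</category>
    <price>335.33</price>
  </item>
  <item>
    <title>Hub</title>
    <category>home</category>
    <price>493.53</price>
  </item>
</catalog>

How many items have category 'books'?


Scanning <item> elements for <category>books</category>:
Count: 0

ANSWER: 0


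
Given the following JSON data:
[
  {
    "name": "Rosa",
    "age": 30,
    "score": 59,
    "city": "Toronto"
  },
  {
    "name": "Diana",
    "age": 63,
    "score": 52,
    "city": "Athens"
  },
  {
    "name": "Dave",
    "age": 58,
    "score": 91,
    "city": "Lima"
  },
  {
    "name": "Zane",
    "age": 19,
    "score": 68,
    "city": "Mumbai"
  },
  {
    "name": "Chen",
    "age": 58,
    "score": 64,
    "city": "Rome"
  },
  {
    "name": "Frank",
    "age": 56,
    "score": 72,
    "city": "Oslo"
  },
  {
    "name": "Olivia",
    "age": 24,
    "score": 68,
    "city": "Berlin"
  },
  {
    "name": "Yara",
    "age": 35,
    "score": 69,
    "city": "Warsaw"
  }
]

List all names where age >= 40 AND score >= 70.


Checking both conditions:
  Rosa (age=30, score=59) -> no
  Diana (age=63, score=52) -> no
  Dave (age=58, score=91) -> YES
  Zane (age=19, score=68) -> no
  Chen (age=58, score=64) -> no
  Frank (age=56, score=72) -> YES
  Olivia (age=24, score=68) -> no
  Yara (age=35, score=69) -> no


ANSWER: Dave, Frank


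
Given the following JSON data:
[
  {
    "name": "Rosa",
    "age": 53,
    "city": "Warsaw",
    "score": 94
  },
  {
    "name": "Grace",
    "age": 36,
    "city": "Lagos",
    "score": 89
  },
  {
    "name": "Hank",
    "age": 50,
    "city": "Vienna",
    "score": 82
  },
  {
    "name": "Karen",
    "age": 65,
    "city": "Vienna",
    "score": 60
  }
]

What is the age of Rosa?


Looking up record where name = Rosa
Record index: 0
Field 'age' = 53

ANSWER: 53


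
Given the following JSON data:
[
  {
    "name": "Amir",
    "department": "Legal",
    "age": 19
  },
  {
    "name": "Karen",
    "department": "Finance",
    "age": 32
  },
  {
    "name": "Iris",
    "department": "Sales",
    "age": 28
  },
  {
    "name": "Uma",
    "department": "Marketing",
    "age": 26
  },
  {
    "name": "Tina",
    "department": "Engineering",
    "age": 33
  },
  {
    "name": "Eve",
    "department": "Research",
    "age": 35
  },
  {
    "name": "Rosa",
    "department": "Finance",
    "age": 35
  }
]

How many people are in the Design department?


Scanning records for department = Design
  No matches found
Count: 0

ANSWER: 0


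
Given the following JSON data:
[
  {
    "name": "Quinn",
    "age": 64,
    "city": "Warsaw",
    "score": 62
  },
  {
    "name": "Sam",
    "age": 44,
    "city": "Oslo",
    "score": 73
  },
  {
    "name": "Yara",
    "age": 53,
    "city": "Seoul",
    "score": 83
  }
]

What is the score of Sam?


Looking up record where name = Sam
Record index: 1
Field 'score' = 73

ANSWER: 73


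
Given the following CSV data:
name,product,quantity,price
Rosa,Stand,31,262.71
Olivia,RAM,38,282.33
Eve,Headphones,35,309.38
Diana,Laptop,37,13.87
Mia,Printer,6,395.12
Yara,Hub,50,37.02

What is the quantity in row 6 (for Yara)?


Row 6: Yara
Column 'quantity' = 50

ANSWER: 50


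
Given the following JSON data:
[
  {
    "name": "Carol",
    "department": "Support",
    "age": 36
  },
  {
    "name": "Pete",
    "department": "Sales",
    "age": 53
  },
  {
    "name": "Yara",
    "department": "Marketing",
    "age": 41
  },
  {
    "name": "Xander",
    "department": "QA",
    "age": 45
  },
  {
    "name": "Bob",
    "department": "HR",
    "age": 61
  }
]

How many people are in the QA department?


Scanning records for department = QA
  Record 3: Xander
Count: 1

ANSWER: 1


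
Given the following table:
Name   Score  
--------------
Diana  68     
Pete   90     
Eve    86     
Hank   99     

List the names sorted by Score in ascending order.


Sorting by Score (ascending):
  Diana: 68
  Eve: 86
  Pete: 90
  Hank: 99


ANSWER: Diana, Eve, Pete, Hank


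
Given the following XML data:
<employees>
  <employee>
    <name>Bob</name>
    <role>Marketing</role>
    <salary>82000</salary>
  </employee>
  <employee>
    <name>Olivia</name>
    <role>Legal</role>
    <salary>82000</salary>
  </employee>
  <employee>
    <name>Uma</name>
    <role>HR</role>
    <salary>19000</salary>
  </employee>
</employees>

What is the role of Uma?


Searching for <employee> with <name>Uma</name>
Found at position 3
<role>HR</role>

ANSWER: HR


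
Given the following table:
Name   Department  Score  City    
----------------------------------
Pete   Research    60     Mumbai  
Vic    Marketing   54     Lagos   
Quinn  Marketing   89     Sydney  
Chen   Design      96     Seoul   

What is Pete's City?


Row 1: Pete
City = Mumbai

ANSWER: Mumbai


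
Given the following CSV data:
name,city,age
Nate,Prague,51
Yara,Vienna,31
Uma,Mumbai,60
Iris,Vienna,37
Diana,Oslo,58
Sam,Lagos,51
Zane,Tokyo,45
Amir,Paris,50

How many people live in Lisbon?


Scanning city column for 'Lisbon':
Total matches: 0

ANSWER: 0


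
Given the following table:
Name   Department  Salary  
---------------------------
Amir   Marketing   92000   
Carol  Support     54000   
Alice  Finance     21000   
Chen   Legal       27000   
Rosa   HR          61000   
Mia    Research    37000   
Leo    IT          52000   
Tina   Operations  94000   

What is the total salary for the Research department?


Research department members:
  Mia: 37000
Total = 37000 = 37000

ANSWER: 37000


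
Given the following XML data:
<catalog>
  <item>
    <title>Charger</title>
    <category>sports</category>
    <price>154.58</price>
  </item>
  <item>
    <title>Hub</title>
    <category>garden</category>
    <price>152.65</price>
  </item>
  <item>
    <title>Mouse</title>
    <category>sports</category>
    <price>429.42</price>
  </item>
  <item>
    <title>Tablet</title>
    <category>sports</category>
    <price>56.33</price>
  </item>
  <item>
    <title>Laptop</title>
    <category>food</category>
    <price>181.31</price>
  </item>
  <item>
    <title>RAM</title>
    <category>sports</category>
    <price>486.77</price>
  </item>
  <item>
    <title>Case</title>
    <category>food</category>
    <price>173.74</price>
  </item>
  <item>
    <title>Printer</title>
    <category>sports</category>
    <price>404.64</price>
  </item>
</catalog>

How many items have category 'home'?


Scanning <item> elements for <category>home</category>:
Count: 0

ANSWER: 0


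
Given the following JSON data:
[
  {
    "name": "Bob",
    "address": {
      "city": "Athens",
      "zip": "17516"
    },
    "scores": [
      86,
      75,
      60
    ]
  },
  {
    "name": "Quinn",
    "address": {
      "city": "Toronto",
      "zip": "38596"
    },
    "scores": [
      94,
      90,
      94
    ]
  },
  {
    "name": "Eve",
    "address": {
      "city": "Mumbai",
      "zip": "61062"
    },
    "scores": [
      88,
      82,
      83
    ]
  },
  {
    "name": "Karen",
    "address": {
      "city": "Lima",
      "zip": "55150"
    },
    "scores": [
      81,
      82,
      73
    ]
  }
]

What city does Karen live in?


Path: records[3].address.city
Value: Lima

ANSWER: Lima


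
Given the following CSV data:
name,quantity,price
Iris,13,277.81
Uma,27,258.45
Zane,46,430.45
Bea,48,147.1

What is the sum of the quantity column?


Values in 'quantity' column:
  Row 1: 13
  Row 2: 27
  Row 3: 46
  Row 4: 48
Sum = 13 + 27 + 46 + 48 = 134

ANSWER: 134


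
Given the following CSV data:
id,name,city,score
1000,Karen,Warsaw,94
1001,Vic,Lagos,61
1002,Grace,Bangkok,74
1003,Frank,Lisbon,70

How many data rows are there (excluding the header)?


Counting rows (excluding header):
Header: id,name,city,score
Data rows: 4

ANSWER: 4


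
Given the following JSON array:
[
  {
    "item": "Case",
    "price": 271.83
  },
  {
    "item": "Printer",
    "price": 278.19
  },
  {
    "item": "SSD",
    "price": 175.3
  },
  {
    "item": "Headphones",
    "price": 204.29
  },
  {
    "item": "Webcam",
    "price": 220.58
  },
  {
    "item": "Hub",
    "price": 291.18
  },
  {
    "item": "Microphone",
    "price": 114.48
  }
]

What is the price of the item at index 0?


Array index 0 -> Case
price = 271.83

ANSWER: 271.83


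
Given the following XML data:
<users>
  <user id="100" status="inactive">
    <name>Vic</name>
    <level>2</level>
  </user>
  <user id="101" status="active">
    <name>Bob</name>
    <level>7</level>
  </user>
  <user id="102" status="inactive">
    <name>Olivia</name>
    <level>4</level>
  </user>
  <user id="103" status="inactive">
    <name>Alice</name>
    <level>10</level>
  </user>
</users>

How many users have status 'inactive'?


Counting users with status='inactive':
  Vic (id=100) -> MATCH
  Olivia (id=102) -> MATCH
  Alice (id=103) -> MATCH
Count: 3

ANSWER: 3


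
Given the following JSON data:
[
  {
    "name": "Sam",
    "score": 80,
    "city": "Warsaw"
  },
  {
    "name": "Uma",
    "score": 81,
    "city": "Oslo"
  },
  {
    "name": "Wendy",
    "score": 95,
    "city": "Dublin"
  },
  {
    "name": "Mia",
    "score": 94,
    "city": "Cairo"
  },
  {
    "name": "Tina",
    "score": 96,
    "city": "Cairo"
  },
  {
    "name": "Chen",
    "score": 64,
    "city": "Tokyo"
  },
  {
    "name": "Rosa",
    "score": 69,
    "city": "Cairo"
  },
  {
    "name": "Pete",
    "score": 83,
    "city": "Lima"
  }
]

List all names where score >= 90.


Filtering records where score >= 90:
  Sam (score=80) -> no
  Uma (score=81) -> no
  Wendy (score=95) -> YES
  Mia (score=94) -> YES
  Tina (score=96) -> YES
  Chen (score=64) -> no
  Rosa (score=69) -> no
  Pete (score=83) -> no


ANSWER: Wendy, Mia, Tina


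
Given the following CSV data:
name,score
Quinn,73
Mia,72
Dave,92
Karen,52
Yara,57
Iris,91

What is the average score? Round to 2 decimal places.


Scores: 73, 72, 92, 52, 57, 91
Sum = 437
Count = 6
Average = 437 / 6 = 72.83

ANSWER: 72.83


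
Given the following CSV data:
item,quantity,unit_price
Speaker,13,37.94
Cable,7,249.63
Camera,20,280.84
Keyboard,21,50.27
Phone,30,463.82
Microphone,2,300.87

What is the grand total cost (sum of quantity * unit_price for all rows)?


Computing row totals:
  Speaker: 13 * 37.94 = 493.22
  Cable: 7 * 249.63 = 1747.41
  Camera: 20 * 280.84 = 5616.8
  Keyboard: 21 * 50.27 = 1055.67
  Phone: 30 * 463.82 = 13914.6
  Microphone: 2 * 300.87 = 601.74
Grand total = 493.22 + 1747.41 + 5616.8 + 1055.67 + 13914.6 + 601.74 = 23429.44

ANSWER: 23429.44


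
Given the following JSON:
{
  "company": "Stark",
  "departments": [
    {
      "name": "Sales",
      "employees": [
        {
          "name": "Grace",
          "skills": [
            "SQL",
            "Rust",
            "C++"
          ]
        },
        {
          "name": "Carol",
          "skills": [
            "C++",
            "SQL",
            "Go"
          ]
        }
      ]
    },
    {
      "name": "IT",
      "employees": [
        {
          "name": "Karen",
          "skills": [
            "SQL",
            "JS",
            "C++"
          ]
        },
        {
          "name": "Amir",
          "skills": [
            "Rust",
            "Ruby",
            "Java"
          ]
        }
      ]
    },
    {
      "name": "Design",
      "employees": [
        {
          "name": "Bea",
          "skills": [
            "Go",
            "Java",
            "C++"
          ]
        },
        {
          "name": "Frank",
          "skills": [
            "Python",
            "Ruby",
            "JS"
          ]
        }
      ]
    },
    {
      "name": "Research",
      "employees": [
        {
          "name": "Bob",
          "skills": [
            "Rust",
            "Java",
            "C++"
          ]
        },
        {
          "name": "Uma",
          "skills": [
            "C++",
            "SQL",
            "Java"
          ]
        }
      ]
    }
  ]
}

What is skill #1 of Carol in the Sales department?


Path: departments[0].employees[1].skills[0]
Value: C++

ANSWER: C++


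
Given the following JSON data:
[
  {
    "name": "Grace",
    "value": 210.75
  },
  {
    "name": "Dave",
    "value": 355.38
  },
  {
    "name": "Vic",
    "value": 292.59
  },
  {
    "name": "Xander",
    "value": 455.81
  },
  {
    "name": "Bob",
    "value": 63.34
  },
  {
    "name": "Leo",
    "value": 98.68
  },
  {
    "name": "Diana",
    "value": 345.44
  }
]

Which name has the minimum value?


Comparing values:
  Grace: 210.75
  Dave: 355.38
  Vic: 292.59
  Xander: 455.81
  Bob: 63.34
  Leo: 98.68
  Diana: 345.44
Minimum: Bob (63.34)

ANSWER: Bob


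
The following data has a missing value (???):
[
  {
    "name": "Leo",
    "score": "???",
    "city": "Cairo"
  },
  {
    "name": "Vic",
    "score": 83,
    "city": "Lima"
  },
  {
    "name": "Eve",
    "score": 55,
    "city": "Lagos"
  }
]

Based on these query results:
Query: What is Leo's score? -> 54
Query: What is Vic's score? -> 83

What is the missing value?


The missing value is Leo's score
From query: Leo's score = 54

ANSWER: 54


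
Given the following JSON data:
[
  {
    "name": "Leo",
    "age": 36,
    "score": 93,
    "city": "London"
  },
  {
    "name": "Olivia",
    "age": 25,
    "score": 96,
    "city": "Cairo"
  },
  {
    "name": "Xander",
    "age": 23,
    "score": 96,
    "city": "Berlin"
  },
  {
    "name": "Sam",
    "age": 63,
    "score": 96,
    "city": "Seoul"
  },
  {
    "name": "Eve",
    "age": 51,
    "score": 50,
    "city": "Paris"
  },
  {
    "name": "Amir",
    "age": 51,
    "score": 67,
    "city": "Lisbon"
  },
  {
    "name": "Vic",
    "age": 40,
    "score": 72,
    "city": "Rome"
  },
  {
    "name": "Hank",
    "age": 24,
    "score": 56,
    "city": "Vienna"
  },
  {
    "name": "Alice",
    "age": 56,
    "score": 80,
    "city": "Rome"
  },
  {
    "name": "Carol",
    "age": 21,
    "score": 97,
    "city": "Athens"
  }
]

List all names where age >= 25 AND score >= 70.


Checking both conditions:
  Leo (age=36, score=93) -> YES
  Olivia (age=25, score=96) -> YES
  Xander (age=23, score=96) -> no
  Sam (age=63, score=96) -> YES
  Eve (age=51, score=50) -> no
  Amir (age=51, score=67) -> no
  Vic (age=40, score=72) -> YES
  Hank (age=24, score=56) -> no
  Alice (age=56, score=80) -> YES
  Carol (age=21, score=97) -> no


ANSWER: Leo, Olivia, Sam, Vic, Alice


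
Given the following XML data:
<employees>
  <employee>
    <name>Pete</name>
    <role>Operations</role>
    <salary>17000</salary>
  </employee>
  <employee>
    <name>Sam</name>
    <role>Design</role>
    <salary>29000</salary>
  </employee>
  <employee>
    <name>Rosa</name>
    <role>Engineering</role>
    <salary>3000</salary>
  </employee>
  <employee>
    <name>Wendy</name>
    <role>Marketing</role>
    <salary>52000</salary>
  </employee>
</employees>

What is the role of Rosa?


Searching for <employee> with <name>Rosa</name>
Found at position 3
<role>Engineering</role>

ANSWER: Engineering


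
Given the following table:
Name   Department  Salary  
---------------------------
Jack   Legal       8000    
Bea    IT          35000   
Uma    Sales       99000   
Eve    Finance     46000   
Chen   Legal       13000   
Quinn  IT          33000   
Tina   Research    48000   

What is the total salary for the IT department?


IT department members:
  Bea: 35000
  Quinn: 33000
Total = 35000 + 33000 = 68000

ANSWER: 68000


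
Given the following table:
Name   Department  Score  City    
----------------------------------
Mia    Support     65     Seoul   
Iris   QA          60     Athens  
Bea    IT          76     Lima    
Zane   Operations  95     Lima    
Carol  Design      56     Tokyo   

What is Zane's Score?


Row 4: Zane
Score = 95

ANSWER: 95


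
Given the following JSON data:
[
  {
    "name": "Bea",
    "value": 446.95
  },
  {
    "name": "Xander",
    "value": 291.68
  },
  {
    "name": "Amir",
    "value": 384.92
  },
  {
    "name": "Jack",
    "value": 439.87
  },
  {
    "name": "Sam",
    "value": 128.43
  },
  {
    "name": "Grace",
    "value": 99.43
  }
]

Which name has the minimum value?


Comparing values:
  Bea: 446.95
  Xander: 291.68
  Amir: 384.92
  Jack: 439.87
  Sam: 128.43
  Grace: 99.43
Minimum: Grace (99.43)

ANSWER: Grace


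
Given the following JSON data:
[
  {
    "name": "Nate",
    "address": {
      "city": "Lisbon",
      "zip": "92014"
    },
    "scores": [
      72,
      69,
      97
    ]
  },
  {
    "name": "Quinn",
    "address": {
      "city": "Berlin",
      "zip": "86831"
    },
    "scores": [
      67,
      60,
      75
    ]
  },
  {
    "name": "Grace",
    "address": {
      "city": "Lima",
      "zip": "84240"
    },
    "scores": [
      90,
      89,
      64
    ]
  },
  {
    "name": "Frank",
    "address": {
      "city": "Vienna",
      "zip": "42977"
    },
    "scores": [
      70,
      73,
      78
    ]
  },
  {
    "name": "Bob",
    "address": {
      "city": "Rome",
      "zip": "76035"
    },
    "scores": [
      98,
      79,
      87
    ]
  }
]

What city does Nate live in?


Path: records[0].address.city
Value: Lisbon

ANSWER: Lisbon


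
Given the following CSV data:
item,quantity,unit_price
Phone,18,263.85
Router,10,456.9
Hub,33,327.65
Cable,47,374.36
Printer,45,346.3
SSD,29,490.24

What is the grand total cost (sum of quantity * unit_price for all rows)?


Computing row totals:
  Phone: 18 * 263.85 = 4749.3
  Router: 10 * 456.9 = 4569.0
  Hub: 33 * 327.65 = 10812.45
  Cable: 47 * 374.36 = 17594.92
  Printer: 45 * 346.3 = 15583.5
  SSD: 29 * 490.24 = 14216.96
Grand total = 4749.3 + 4569.0 + 10812.45 + 17594.92 + 15583.5 + 14216.96 = 67526.13

ANSWER: 67526.13


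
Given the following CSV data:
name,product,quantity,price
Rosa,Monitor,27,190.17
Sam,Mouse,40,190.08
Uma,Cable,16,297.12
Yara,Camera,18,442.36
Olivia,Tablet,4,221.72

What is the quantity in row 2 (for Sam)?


Row 2: Sam
Column 'quantity' = 40

ANSWER: 40


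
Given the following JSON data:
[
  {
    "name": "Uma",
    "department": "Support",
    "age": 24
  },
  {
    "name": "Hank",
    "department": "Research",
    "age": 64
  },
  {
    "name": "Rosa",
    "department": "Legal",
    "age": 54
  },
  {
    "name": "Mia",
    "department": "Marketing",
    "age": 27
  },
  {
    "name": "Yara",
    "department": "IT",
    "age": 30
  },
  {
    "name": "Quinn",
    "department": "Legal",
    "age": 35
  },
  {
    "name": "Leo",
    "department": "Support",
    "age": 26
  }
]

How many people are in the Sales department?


Scanning records for department = Sales
  No matches found
Count: 0

ANSWER: 0


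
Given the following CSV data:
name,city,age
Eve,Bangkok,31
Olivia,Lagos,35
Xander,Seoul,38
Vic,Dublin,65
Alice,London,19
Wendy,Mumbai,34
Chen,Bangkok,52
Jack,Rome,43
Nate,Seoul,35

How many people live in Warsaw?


Scanning city column for 'Warsaw':
Total matches: 0

ANSWER: 0


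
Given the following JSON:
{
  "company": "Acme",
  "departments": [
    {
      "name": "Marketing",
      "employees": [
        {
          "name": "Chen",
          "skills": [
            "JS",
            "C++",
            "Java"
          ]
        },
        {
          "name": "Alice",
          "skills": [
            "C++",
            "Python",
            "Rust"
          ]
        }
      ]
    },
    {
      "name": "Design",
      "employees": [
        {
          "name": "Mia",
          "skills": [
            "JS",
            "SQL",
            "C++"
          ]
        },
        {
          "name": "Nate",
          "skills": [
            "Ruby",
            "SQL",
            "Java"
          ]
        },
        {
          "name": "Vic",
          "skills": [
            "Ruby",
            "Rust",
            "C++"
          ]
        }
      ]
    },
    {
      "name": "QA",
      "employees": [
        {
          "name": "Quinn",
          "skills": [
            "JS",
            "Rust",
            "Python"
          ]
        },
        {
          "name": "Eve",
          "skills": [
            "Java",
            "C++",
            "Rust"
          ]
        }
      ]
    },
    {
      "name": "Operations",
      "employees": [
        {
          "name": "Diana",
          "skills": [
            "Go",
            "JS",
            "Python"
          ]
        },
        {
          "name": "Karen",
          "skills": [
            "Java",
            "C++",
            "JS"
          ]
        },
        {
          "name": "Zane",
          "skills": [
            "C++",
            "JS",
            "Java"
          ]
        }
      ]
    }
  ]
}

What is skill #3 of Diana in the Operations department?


Path: departments[3].employees[0].skills[2]
Value: Python

ANSWER: Python
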